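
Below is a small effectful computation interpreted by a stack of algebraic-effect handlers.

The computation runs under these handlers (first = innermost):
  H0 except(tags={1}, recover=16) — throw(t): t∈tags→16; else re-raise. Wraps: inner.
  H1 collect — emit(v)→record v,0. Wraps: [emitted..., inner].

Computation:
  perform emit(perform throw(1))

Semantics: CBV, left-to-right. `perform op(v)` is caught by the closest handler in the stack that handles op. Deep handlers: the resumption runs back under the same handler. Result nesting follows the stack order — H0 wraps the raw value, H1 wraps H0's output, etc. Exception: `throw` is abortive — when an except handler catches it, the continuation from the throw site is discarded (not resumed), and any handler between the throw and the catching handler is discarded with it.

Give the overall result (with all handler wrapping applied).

Evaluation trace:
throw(1) @ H0 caught ⇒ 16
H1 returns [16]
= [16]

Answer: [16]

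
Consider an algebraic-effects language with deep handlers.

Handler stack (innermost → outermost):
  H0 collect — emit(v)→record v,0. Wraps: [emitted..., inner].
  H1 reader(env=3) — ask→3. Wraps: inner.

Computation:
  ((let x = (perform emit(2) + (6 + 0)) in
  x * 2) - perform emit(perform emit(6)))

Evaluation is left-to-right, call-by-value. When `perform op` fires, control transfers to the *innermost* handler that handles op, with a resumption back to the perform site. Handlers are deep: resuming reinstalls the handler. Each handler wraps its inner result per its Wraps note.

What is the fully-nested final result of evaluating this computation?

Answer: [2, 6, 0, 12]

Step-by-step:
emit(2) @ H0 ⇒ out+=2
emit(6) @ H0 ⇒ out+=6
emit(0) @ H0 ⇒ out+=0
H0 returns [2, 6, 0, 12]
H1 returns [2, 6, 0, 12]
= [2, 6, 0, 12]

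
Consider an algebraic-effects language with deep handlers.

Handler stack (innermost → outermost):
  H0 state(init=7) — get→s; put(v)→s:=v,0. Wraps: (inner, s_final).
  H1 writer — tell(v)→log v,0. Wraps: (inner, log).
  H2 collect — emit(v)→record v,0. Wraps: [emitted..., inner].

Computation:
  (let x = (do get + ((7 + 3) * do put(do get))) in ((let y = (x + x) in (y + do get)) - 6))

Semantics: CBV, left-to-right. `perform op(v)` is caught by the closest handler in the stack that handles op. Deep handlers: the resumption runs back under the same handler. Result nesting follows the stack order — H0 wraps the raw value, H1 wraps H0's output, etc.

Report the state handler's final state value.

Answer: 7

Working:
get @ H0 ⇒ 7
get @ H0 ⇒ 7
put(7) @ H0 ⇒ s:=7
get @ H0 ⇒ 7
H0 returns (15, 7)
H1 returns ((15, 7), ())
H2 returns [((15, 7), ())]
= [((15, 7), ())]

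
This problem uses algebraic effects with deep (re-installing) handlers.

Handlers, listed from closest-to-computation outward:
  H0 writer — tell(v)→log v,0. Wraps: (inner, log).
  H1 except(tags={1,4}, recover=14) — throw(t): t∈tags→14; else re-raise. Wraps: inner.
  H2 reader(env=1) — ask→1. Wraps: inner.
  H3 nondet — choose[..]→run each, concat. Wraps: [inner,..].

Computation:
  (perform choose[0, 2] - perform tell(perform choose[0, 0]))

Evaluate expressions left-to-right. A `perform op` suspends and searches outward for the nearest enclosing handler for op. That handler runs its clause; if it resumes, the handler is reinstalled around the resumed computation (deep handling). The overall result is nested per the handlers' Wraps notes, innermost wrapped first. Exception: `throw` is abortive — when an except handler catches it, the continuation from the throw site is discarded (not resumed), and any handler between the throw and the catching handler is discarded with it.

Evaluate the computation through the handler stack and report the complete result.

Answer: [(0, (0)), (0, (0)), (2, (0)), (2, (0))]

Step-by-step:
choose[0, 2] @ H3
  branch[0] choose=0:
    choose[0, 0] @ H3
      branch[0] choose=0:
        tell(0) @ H0 ⇒ log+=0
        H0 returns (0, (0))
        H1 returns (0, (0))
        H2 returns (0, (0))
        H3 returns [(0, (0))]
      branch[1] choose=0:
        tell(0) @ H0 ⇒ log+=0
        H0 returns (0, (0))
        H1 returns (0, (0))
        H2 returns (0, (0))
        H3 returns [(0, (0))]
  branch[1] choose=2:
    choose[0, 0] @ H3
      branch[0] choose=0:
        tell(0) @ H0 ⇒ log+=0
        H0 returns (2, (0))
        H1 returns (2, (0))
        H2 returns (2, (0))
        H3 returns [(2, (0))]
      branch[1] choose=0:
        tell(0) @ H0 ⇒ log+=0
        H0 returns (2, (0))
        H1 returns (2, (0))
        H2 returns (2, (0))
        H3 returns [(2, (0))]
= [(0, (0)), (0, (0)), (2, (0)), (2, (0))]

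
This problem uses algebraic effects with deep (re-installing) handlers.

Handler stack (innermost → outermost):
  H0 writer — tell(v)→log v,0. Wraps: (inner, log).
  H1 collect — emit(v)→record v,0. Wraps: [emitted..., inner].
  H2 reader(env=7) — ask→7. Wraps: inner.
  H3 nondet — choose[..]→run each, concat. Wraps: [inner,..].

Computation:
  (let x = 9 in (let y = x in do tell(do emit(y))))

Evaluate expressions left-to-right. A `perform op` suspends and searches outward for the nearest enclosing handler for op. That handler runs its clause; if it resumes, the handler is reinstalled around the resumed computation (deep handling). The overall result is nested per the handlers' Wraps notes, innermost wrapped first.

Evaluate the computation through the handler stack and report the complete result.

Evaluation trace:
emit(9) @ H1 ⇒ out+=9
tell(0) @ H0 ⇒ log+=0
H0 returns (0, (0))
H1 returns [9, (0, (0))]
H2 returns [9, (0, (0))]
H3 returns [[9, (0, (0))]]
= [[9, (0, (0))]]

Answer: [[9, (0, (0))]]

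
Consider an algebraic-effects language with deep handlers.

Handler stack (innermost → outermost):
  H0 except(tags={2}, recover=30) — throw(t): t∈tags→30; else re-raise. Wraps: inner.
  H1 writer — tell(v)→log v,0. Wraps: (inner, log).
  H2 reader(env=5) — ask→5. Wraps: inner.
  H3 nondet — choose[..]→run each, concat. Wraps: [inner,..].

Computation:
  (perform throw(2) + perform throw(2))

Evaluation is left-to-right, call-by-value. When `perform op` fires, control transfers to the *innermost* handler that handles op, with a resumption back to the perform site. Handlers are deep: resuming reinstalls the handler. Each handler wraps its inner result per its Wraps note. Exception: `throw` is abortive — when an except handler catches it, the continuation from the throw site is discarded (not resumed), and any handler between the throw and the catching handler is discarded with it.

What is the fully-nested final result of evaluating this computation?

Evaluation trace:
throw(2) @ H0 caught ⇒ 30
H1 returns (30, ())
H2 returns (30, ())
H3 returns [(30, ())]
= [(30, ())]

Answer: [(30, ())]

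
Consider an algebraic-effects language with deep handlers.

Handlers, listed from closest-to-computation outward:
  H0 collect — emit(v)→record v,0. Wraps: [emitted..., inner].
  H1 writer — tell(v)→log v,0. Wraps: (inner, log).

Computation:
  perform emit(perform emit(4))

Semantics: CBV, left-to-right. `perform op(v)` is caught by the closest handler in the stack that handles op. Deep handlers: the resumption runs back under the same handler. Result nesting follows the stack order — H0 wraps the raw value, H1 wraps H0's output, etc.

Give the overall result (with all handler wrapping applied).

Answer: ([4, 0, 0], ())

Working:
emit(4) @ H0 ⇒ out+=4
emit(0) @ H0 ⇒ out+=0
H0 returns [4, 0, 0]
H1 returns ([4, 0, 0], ())
= ([4, 0, 0], ())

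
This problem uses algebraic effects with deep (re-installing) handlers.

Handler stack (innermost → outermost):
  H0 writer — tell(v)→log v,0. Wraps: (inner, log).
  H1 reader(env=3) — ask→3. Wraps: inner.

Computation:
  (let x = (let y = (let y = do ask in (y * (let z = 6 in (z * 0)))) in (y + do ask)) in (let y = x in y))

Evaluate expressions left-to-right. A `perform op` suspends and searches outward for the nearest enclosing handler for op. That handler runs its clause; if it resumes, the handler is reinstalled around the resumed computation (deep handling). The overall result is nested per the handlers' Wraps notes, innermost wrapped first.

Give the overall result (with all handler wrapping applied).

Step-by-step:
ask @ H1 ⇒ 3
ask @ H1 ⇒ 3
H0 returns (3, ())
H1 returns (3, ())
= (3, ())

Answer: (3, ())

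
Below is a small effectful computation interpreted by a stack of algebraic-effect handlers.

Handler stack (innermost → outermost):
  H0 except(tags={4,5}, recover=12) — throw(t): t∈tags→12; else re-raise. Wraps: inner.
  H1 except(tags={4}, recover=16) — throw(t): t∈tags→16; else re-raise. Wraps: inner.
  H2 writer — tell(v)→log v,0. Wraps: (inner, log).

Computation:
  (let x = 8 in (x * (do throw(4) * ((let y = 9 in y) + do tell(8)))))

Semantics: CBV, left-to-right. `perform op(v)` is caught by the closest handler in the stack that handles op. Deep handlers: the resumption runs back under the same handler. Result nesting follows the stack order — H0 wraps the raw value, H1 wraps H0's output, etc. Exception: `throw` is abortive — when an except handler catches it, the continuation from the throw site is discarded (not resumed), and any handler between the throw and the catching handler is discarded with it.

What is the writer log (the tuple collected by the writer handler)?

Answer: ()

Step-by-step:
throw(4) @ H0 caught ⇒ 12
H1 returns 12
H2 returns (12, ())
= (12, ())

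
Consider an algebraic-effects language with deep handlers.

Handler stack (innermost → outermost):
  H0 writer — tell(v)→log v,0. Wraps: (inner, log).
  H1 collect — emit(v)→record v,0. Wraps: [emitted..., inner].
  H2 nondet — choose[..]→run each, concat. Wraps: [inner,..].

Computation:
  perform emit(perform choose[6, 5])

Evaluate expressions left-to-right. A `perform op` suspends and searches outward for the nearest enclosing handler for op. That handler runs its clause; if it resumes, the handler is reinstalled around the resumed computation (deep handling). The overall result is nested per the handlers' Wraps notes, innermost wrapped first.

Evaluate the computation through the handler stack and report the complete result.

Answer: [[6, (0, ())], [5, (0, ())]]

Evaluation trace:
choose[6, 5] @ H2
  branch[0] choose=6:
    emit(6) @ H1 ⇒ out+=6
    H0 returns (0, ())
    H1 returns [6, (0, ())]
    H2 returns [[6, (0, ())]]
  branch[1] choose=5:
    emit(5) @ H1 ⇒ out+=5
    H0 returns (0, ())
    H1 returns [5, (0, ())]
    H2 returns [[5, (0, ())]]
= [[6, (0, ())], [5, (0, ())]]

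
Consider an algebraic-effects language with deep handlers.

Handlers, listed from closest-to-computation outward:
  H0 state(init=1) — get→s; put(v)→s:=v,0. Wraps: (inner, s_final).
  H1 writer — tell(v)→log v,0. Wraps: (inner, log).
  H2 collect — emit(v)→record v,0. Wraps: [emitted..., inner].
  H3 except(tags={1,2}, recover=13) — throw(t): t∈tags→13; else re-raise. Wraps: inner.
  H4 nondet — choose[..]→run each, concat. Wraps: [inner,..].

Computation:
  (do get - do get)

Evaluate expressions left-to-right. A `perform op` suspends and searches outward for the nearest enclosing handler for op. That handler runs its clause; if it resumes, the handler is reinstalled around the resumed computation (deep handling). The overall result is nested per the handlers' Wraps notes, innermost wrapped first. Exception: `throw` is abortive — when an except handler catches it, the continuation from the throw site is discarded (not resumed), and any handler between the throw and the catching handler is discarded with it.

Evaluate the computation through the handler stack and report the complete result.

Answer: [[((0, 1), ())]]

Step-by-step:
get @ H0 ⇒ 1
get @ H0 ⇒ 1
H0 returns (0, 1)
H1 returns ((0, 1), ())
H2 returns [((0, 1), ())]
H3 returns [((0, 1), ())]
H4 returns [[((0, 1), ())]]
= [[((0, 1), ())]]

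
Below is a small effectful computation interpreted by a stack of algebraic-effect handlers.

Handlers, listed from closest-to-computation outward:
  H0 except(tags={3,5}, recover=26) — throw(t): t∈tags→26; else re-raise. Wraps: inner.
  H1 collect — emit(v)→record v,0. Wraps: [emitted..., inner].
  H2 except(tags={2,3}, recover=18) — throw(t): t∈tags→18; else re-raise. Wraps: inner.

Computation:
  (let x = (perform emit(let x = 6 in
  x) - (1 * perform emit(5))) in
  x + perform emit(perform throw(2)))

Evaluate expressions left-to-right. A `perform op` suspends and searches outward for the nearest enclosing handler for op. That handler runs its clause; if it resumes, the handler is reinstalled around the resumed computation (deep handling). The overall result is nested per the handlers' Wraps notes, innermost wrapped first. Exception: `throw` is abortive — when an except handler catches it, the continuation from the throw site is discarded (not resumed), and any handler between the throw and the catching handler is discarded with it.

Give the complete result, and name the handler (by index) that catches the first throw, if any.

Answer: 18 ; first throw caught by: H2

Working:
emit(6) @ H1 ⇒ out+=6
emit(5) @ H1 ⇒ out+=5
throw(2) @ H0 re-raised
throw(2) @ H2 caught ⇒ 18
= 18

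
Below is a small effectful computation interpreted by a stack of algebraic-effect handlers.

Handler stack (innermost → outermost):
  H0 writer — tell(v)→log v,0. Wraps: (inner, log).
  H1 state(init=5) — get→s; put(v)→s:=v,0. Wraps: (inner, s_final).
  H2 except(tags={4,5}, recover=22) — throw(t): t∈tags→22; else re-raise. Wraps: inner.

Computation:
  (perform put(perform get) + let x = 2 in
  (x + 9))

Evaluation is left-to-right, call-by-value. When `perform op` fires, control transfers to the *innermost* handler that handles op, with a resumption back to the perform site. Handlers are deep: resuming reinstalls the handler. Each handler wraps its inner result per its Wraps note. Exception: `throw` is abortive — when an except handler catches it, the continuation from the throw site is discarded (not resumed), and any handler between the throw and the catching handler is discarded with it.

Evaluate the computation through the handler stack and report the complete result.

Answer: ((11, ()), 5)

Step-by-step:
get @ H1 ⇒ 5
put(5) @ H1 ⇒ s:=5
H0 returns (11, ())
H1 returns ((11, ()), 5)
H2 returns ((11, ()), 5)
= ((11, ()), 5)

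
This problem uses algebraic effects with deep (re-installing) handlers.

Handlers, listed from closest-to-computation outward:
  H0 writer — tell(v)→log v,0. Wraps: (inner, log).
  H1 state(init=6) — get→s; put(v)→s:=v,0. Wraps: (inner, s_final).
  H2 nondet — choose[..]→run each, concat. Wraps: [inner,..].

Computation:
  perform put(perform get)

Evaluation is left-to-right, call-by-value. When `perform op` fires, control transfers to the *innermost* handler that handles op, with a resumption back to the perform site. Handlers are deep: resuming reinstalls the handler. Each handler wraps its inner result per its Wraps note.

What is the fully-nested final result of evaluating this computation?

Answer: [((0, ()), 6)]

Evaluation trace:
get @ H1 ⇒ 6
put(6) @ H1 ⇒ s:=6
H0 returns (0, ())
H1 returns ((0, ()), 6)
H2 returns [((0, ()), 6)]
= [((0, ()), 6)]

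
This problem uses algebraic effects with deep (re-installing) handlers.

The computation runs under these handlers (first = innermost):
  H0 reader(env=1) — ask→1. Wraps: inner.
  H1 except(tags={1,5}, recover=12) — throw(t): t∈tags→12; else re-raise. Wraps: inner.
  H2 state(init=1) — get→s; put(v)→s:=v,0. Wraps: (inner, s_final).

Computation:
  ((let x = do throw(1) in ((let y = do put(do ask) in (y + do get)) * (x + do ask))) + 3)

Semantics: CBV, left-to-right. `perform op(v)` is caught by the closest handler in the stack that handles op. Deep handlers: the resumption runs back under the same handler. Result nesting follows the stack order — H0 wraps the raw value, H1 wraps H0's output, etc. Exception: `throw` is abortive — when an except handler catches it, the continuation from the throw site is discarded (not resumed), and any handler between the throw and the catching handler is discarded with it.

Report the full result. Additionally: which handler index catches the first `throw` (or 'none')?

Step-by-step:
throw(1) @ H1 caught ⇒ 12
H2 returns (12, 1)
= (12, 1)

Answer: (12, 1) ; first throw caught by: H1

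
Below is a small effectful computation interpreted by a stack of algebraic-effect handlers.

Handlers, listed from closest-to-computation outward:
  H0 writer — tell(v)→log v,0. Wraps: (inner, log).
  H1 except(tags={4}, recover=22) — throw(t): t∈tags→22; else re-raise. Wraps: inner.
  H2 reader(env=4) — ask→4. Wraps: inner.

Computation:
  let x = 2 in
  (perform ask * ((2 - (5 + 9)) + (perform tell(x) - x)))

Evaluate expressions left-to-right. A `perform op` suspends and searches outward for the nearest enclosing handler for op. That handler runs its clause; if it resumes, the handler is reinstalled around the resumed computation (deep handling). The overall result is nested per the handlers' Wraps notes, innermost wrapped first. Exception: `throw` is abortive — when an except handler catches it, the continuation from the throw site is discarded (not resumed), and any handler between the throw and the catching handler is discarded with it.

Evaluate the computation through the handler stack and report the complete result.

Answer: (-56, (2))

Evaluation trace:
ask @ H2 ⇒ 4
tell(2) @ H0 ⇒ log+=2
H0 returns (-56, (2))
H1 returns (-56, (2))
H2 returns (-56, (2))
= (-56, (2))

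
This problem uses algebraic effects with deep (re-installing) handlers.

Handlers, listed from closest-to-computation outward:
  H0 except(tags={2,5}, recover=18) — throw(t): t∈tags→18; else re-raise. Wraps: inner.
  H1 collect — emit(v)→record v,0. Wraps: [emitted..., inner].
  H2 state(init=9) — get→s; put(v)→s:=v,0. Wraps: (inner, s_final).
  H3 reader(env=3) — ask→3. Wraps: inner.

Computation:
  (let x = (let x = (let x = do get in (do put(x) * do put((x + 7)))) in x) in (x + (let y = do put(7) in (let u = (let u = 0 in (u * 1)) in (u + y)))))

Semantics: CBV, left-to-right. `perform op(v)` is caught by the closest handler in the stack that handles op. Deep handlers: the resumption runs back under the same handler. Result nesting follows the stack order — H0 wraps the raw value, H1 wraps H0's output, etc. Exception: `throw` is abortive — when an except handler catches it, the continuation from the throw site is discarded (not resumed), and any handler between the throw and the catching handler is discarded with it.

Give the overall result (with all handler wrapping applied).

Step-by-step:
get @ H2 ⇒ 9
put(9) @ H2 ⇒ s:=9
put(16) @ H2 ⇒ s:=16
put(7) @ H2 ⇒ s:=7
H0 returns 0
H1 returns [0]
H2 returns ([0], 7)
H3 returns ([0], 7)
= ([0], 7)

Answer: ([0], 7)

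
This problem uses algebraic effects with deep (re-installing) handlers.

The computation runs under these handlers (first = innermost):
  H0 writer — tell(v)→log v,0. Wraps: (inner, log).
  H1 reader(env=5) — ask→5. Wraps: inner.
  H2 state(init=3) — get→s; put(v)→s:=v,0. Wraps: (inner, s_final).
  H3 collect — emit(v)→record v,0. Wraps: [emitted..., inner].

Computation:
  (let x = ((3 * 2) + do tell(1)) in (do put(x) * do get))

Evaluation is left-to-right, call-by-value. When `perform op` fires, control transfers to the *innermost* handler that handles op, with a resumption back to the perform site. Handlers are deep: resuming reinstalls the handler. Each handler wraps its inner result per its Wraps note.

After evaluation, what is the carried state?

Working:
tell(1) @ H0 ⇒ log+=1
put(6) @ H2 ⇒ s:=6
get @ H2 ⇒ 6
H0 returns (0, (1))
H1 returns (0, (1))
H2 returns ((0, (1)), 6)
H3 returns [((0, (1)), 6)]
= [((0, (1)), 6)]

Answer: 6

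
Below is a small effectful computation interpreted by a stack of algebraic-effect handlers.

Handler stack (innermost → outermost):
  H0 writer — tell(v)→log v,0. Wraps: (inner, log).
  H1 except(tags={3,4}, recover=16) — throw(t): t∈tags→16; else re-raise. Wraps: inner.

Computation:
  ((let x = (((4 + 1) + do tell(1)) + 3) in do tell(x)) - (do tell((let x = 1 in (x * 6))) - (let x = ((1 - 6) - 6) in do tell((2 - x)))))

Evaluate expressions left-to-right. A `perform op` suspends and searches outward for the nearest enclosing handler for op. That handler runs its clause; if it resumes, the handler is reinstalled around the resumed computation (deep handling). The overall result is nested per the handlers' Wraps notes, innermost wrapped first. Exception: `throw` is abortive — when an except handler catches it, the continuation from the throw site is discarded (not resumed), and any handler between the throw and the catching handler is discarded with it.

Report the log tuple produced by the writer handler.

Evaluation trace:
tell(1) @ H0 ⇒ log+=1
tell(8) @ H0 ⇒ log+=8
tell(6) @ H0 ⇒ log+=6
tell(13) @ H0 ⇒ log+=13
H0 returns (0, (1, 8, 6, 13))
H1 returns (0, (1, 8, 6, 13))
= (0, (1, 8, 6, 13))

Answer: (1, 8, 6, 13)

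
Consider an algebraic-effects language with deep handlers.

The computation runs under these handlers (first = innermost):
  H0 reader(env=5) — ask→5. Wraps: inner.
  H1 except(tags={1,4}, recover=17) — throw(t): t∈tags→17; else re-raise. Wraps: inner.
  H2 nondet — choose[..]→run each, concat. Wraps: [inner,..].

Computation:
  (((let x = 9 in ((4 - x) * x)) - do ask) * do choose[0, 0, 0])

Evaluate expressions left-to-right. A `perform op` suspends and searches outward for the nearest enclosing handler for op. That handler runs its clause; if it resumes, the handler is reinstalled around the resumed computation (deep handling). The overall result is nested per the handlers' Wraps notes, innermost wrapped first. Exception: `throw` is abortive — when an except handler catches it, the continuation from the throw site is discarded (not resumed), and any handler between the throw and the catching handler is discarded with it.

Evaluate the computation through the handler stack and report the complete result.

Answer: [0, 0, 0]

Evaluation trace:
ask @ H0 ⇒ 5
choose[0, 0, 0] @ H2
  branch[0] choose=0:
    H0 returns 0
    H1 returns 0
    H2 returns [0]
  branch[1] choose=0:
    H0 returns 0
    H1 returns 0
    H2 returns [0]
  branch[2] choose=0:
    H0 returns 0
    H1 returns 0
    H2 returns [0]
= [0, 0, 0]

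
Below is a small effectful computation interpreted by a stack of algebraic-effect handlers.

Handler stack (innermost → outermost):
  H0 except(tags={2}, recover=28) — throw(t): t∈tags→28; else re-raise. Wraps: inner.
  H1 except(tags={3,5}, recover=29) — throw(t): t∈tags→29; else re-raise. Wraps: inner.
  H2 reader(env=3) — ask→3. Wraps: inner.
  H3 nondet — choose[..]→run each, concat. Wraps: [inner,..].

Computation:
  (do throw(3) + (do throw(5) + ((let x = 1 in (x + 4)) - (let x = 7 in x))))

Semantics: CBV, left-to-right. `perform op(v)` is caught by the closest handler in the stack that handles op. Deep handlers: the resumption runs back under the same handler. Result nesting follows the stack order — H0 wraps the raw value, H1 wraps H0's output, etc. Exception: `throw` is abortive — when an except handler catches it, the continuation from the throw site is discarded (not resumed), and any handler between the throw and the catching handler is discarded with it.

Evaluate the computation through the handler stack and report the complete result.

Answer: [29]

Step-by-step:
throw(3) @ H0 re-raised
throw(3) @ H1 caught ⇒ 29
H2 returns 29
H3 returns [29]
= [29]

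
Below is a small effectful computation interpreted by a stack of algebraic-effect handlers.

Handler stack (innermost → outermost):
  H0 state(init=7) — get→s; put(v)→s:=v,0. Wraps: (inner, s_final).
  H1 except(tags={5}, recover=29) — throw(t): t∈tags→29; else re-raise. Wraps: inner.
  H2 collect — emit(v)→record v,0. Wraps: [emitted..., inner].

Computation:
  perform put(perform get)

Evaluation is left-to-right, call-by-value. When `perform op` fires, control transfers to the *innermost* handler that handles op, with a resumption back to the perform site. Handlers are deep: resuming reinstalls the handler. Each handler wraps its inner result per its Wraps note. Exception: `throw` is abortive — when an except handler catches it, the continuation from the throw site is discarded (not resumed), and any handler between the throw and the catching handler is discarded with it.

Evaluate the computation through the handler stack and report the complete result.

Step-by-step:
get @ H0 ⇒ 7
put(7) @ H0 ⇒ s:=7
H0 returns (0, 7)
H1 returns (0, 7)
H2 returns [(0, 7)]
= [(0, 7)]

Answer: [(0, 7)]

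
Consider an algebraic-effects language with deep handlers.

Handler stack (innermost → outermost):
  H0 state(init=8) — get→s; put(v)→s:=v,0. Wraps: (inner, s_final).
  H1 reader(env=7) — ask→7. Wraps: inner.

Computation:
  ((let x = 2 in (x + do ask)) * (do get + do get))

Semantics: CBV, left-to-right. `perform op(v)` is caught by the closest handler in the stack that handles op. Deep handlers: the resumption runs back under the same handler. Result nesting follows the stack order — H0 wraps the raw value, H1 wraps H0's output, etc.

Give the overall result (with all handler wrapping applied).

Working:
ask @ H1 ⇒ 7
get @ H0 ⇒ 8
get @ H0 ⇒ 8
H0 returns (144, 8)
H1 returns (144, 8)
= (144, 8)

Answer: (144, 8)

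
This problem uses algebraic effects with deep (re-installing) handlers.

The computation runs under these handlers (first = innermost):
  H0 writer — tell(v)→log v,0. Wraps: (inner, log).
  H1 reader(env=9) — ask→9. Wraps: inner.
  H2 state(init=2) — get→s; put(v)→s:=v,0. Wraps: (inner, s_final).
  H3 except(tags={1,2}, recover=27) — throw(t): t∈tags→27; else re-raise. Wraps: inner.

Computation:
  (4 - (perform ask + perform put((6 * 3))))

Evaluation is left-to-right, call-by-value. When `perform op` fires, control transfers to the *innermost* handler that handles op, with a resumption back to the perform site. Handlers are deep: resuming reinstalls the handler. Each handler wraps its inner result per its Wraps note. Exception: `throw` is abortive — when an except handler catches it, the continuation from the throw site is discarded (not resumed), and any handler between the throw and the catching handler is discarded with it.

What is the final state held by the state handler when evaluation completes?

Answer: 18

Step-by-step:
ask @ H1 ⇒ 9
put(18) @ H2 ⇒ s:=18
H0 returns (-5, ())
H1 returns (-5, ())
H2 returns ((-5, ()), 18)
H3 returns ((-5, ()), 18)
= ((-5, ()), 18)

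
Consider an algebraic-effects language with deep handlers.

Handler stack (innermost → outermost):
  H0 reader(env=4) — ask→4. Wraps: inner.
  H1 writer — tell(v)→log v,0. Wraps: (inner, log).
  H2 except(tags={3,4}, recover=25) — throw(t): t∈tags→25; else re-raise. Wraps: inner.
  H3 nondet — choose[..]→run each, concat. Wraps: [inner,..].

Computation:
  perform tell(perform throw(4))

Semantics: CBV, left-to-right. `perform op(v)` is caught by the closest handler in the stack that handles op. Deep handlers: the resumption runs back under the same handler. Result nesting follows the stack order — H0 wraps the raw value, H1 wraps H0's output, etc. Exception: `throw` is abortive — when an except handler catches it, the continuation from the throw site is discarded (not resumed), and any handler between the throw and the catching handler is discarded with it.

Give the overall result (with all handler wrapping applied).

Answer: [25]

Evaluation trace:
throw(4) @ H2 caught ⇒ 25
H3 returns [25]
= [25]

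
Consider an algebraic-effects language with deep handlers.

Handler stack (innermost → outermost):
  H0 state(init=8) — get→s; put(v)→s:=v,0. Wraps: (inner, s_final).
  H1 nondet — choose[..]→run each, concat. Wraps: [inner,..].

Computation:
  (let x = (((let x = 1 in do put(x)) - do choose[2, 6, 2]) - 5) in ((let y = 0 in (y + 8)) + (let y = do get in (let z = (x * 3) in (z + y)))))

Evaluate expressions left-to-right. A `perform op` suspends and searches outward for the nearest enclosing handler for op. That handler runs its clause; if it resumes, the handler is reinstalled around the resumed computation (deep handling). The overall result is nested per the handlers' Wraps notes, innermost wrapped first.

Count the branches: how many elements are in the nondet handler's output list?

Working:
put(1) @ H0 ⇒ s:=1
choose[2, 6, 2] @ H1
  branch[0] choose=2:
    get @ H0 ⇒ 1
    H0 returns (-12, 1)
    H1 returns [(-12, 1)]
  branch[1] choose=6:
    get @ H0 ⇒ 1
    H0 returns (-24, 1)
    H1 returns [(-24, 1)]
  branch[2] choose=2:
    get @ H0 ⇒ 1
    H0 returns (-12, 1)
    H1 returns [(-12, 1)]
= [(-12, 1), (-24, 1), (-12, 1)]

Answer: 3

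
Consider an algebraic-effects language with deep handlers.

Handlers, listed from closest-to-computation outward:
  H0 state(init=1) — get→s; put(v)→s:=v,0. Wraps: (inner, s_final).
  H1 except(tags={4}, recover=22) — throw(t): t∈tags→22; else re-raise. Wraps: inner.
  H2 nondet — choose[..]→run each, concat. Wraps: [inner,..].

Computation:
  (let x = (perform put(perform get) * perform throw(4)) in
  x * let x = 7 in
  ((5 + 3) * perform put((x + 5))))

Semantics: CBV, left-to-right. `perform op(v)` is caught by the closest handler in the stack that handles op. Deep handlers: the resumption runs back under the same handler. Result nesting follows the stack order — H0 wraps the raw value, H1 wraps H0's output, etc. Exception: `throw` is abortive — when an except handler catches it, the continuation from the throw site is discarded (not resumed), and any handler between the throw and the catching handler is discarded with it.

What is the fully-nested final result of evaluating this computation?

Evaluation trace:
get @ H0 ⇒ 1
put(1) @ H0 ⇒ s:=1
throw(4) @ H1 caught ⇒ 22
H2 returns [22]
= [22]

Answer: [22]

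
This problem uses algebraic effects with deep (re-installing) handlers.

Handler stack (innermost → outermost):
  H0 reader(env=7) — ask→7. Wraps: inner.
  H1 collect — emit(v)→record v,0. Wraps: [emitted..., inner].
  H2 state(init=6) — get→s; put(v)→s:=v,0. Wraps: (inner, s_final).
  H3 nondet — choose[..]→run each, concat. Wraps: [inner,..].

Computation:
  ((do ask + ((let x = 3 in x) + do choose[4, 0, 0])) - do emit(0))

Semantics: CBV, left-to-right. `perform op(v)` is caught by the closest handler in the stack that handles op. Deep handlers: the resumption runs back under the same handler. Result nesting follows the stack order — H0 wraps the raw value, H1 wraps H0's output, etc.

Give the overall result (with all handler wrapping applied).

Answer: [([0, 14], 6), ([0, 10], 6), ([0, 10], 6)]

Step-by-step:
ask @ H0 ⇒ 7
choose[4, 0, 0] @ H3
  branch[0] choose=4:
    emit(0) @ H1 ⇒ out+=0
    H0 returns 14
    H1 returns [0, 14]
    H2 returns ([0, 14], 6)
    H3 returns [([0, 14], 6)]
  branch[1] choose=0:
    emit(0) @ H1 ⇒ out+=0
    H0 returns 10
    H1 returns [0, 10]
    H2 returns ([0, 10], 6)
    H3 returns [([0, 10], 6)]
  branch[2] choose=0:
    emit(0) @ H1 ⇒ out+=0
    H0 returns 10
    H1 returns [0, 10]
    H2 returns ([0, 10], 6)
    H3 returns [([0, 10], 6)]
= [([0, 14], 6), ([0, 10], 6), ([0, 10], 6)]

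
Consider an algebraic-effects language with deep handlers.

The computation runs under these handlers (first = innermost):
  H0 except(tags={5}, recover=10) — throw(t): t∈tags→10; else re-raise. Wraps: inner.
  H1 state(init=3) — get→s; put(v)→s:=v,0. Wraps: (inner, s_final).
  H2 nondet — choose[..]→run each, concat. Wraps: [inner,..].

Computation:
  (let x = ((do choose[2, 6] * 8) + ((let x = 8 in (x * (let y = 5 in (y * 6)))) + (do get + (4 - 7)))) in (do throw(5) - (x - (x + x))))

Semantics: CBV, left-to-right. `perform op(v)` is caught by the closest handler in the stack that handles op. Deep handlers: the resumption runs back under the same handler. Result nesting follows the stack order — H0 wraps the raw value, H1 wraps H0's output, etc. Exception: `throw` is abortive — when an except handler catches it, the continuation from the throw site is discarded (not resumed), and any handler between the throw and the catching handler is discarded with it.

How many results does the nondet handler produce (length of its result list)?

Answer: 2

Step-by-step:
choose[2, 6] @ H2
  branch[0] choose=2:
    get @ H1 ⇒ 3
    throw(5) @ H0 caught ⇒ 10
    H1 returns (10, 3)
    H2 returns [(10, 3)]
  branch[1] choose=6:
    get @ H1 ⇒ 3
    throw(5) @ H0 caught ⇒ 10
    H1 returns (10, 3)
    H2 returns [(10, 3)]
= [(10, 3), (10, 3)]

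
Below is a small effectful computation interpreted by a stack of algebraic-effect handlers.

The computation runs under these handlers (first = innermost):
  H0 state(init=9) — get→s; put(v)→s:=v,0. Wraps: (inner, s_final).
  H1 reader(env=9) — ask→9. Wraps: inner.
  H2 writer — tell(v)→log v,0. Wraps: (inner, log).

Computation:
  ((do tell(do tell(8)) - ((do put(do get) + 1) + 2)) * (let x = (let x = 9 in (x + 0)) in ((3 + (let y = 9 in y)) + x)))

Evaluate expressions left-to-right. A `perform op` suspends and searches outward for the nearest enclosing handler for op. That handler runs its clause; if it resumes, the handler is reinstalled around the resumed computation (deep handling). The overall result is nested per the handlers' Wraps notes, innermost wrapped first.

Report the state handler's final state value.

Answer: 9

Working:
tell(8) @ H2 ⇒ log+=8
tell(0) @ H2 ⇒ log+=0
get @ H0 ⇒ 9
put(9) @ H0 ⇒ s:=9
H0 returns (-63, 9)
H1 returns (-63, 9)
H2 returns ((-63, 9), (8, 0))
= ((-63, 9), (8, 0))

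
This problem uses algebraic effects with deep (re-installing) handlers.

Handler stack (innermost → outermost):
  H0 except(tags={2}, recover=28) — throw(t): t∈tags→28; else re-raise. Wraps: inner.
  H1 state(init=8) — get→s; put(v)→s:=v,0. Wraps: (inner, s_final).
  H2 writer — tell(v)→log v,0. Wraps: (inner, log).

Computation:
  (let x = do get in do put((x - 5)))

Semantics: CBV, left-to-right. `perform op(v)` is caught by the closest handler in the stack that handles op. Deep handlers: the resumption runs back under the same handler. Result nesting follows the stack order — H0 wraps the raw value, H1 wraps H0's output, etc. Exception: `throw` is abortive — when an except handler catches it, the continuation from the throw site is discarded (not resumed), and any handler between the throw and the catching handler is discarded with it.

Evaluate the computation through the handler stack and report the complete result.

Answer: ((0, 3), ())

Step-by-step:
get @ H1 ⇒ 8
put(3) @ H1 ⇒ s:=3
H0 returns 0
H1 returns (0, 3)
H2 returns ((0, 3), ())
= ((0, 3), ())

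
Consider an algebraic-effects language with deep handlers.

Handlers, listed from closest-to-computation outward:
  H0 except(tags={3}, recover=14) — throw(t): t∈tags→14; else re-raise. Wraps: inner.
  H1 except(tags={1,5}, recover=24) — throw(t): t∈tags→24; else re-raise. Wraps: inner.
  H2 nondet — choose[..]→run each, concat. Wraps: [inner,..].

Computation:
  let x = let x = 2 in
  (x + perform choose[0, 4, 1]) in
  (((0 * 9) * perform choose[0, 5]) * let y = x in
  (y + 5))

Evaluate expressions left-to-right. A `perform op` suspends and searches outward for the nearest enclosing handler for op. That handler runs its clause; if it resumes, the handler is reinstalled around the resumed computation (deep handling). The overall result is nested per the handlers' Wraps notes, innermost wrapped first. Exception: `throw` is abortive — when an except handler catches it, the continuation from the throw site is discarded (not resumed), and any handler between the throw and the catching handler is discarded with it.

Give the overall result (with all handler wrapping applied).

Answer: [0, 0, 0, 0, 0, 0]

Evaluation trace:
choose[0, 4, 1] @ H2
  branch[0] choose=0:
    choose[0, 5] @ H2
      branch[0] choose=0:
        H0 returns 0
        H1 returns 0
        H2 returns [0]
      branch[1] choose=5:
        H0 returns 0
        H1 returns 0
        H2 returns [0]
  branch[1] choose=4:
    choose[0, 5] @ H2
      branch[0] choose=0:
        H0 returns 0
        H1 returns 0
        H2 returns [0]
      branch[1] choose=5:
        H0 returns 0
        H1 returns 0
        H2 returns [0]
  branch[2] choose=1:
    choose[0, 5] @ H2
      branch[0] choose=0:
        H0 returns 0
        H1 returns 0
        H2 returns [0]
      branch[1] choose=5:
        H0 returns 0
        H1 returns 0
        H2 returns [0]
= [0, 0, 0, 0, 0, 0]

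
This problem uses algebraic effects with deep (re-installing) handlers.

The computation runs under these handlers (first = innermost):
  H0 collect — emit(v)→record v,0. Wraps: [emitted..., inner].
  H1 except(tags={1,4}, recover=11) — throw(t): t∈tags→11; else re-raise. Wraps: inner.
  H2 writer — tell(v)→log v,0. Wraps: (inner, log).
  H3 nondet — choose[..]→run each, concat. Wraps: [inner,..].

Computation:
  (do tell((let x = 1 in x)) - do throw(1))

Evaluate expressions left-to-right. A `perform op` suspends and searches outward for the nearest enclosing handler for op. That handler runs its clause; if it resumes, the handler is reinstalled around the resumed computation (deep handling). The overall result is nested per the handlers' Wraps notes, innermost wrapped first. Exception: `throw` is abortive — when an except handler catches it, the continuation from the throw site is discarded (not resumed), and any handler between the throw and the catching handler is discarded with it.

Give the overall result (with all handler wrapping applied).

Evaluation trace:
tell(1) @ H2 ⇒ log+=1
throw(1) @ H1 caught ⇒ 11
H2 returns (11, (1))
H3 returns [(11, (1))]
= [(11, (1))]

Answer: [(11, (1))]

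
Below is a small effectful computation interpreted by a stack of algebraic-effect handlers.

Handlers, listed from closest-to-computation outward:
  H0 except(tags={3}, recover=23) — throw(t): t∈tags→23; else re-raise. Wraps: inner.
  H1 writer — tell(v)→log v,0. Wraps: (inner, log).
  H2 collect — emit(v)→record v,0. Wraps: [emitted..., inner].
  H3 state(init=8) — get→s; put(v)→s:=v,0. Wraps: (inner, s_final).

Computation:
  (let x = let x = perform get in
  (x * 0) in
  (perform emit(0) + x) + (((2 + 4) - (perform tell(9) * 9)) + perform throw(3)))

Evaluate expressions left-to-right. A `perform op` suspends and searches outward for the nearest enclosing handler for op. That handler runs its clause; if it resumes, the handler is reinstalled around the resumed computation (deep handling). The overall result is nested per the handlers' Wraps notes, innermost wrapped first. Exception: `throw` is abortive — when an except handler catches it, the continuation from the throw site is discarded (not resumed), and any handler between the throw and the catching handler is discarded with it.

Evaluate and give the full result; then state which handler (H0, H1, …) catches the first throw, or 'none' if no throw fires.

Evaluation trace:
get @ H3 ⇒ 8
emit(0) @ H2 ⇒ out+=0
tell(9) @ H1 ⇒ log+=9
throw(3) @ H0 caught ⇒ 23
H1 returns (23, (9))
H2 returns [0, (23, (9))]
H3 returns ([0, (23, (9))], 8)
= ([0, (23, (9))], 8)

Answer: ([0, (23, (9))], 8) ; first throw caught by: H0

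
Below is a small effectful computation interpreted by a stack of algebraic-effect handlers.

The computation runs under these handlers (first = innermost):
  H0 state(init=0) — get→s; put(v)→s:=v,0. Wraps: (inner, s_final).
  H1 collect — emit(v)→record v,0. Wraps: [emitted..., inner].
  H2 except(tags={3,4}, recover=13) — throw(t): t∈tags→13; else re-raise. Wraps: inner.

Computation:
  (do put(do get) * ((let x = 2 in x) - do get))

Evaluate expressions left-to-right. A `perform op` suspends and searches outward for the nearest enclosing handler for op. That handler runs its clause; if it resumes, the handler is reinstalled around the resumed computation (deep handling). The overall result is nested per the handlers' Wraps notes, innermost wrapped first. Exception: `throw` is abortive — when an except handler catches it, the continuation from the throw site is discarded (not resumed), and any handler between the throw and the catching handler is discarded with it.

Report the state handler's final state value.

Answer: 0

Evaluation trace:
get @ H0 ⇒ 0
put(0) @ H0 ⇒ s:=0
get @ H0 ⇒ 0
H0 returns (0, 0)
H1 returns [(0, 0)]
H2 returns [(0, 0)]
= [(0, 0)]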